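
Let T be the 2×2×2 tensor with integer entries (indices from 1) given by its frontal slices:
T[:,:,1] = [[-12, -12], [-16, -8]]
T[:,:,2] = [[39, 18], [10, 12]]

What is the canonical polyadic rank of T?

2

Lower bound: in the mode-3 unfolding of T (rows indexed by k, columns by (i,j)) the 2×2 minor on rows k ∈ {1, 2}, columns (i,j) ∈ {(1,1), (1,2)} is det [[-12, -12], [39, 18]] = 252 ≠ 0, so that unfolding has rank ≥ 2 and hence rank(T) ≥ 2 (CP rank is at least every unfolding rank, though it can be larger).
Upper bound: with S_k = T[:,:,k], the two rank-1 terms a₁b₁ᵀ, a₂b₂ᵀ are the rank-1 members of the pencil x·S₁ + y·S₂.
det(x·S₁ + y·S₂) is −96·x² − 48·xy + 288·y² = (-48)·(2·x − 3·y)(x + 2·y), vanishing at (x:y) = (3:2) and (2:-1).
M₁ = 3·S₁ + 2·S₂ = [[42, 0], [-28, 0]] = 14·[3, -2][1, 0]ᵀ and M₂ = 2·S₁ − S₂ = [[-63, -42], [-42, -28]] = (-7)·[3, 2][3, 2]ᵀ, so take a₁ = [3, -2], b₁ = [1, 0], a₂ = [3, 2], b₂ = [3, 2].
Each slice is an integer combination of E₁ = a₁b₁ᵀ and E₂ = a₂b₂ᵀ: S₁ = 2·E₁ − 2·E₂, S₂ = 4·E₁ + 3·E₂; reading off coefficients, c₁ = [2, 4] and c₂ = [-2, 3].
Hence T = [3, -2] ⊗ [1, 0] ⊗ [2, 4] + [3, 2] ⊗ [3, 2] ⊗ [-2, 3], so rank(T) ≤ 2.
These bounds meet, so rank(T) = 2.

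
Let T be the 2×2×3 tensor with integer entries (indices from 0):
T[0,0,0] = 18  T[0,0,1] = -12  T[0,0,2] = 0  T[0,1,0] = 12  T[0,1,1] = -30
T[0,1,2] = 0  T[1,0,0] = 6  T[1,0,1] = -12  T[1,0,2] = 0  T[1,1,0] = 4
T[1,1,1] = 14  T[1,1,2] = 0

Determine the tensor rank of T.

2

Lower bound: the mode-3 unfolding of T (rows indexed by k, columns by (i,j) = (0,0), (0,1), (1,0), (1,1)) is [[18, 12, 6, 4], [-12, -30, -12, 14], [0, 0, 0, 0]].
There the 2×2 minor on rows k ∈ {0, 1}, columns (i,j) ∈ {(0,0), (0,1)} is det [[18, 12], [-12, -30]] = -396 ≠ 0, so this unfolding has rank ≥ 2; CP rank is at least every unfolding rank, so rank(T) ≥ 2. (Flattening ranks never certify an upper bound on CP rank; for that we must actually write T with 2 rank-1 terms.)
Upper bound — finding two terms. Write S_k = T[:,:,k] for the frontal slices: S₀ = [[18, 12], [6, 4]], S₁ = [[-12, -30], [-12, 14]], S₂ = [[0, 0], [0, 0]].
If T = a₁ ∘ b₁ ∘ c₁ + a₂ ∘ b₂ ∘ c₂ then each S_k = c₁[k]·a₁b₁ᵀ + c₂[k]·a₂b₂ᵀ. S₀ and S₁ are linearly independent, so a₁b₁ᵀ and a₂b₂ᵀ must span the same plane of matrices: they are the rank-1 matrices of the form x·S₀ + y·S₁.
det(x·S₀ + y·S₁) is 528·xy − 528·y² = 528·(x − y)(y), vanishing at (x:y) = (1:1) and (1:0).
M₁ = S₀ + S₁ = [[6, -18], [-6, 18]] = 6·(1, -1)(1, -3)ᵀ and M₂ = S₀ = [[18, 12], [6, 4]] = 2·(3, 1)(3, 2)ᵀ, so take a₁ = (1, -1), b₁ = (1, -3), a₂ = (3, 1), b₂ = (3, 2).
Each slice is an integer combination of E₁ = a₁b₁ᵀ and E₂ = a₂b₂ᵀ: S₀ = 2·E₂, S₁ = 6·E₁ − 2·E₂, S₂ = 0; reading off coefficients, c₁ = (0, 6, 0) and c₂ = (2, -2, 0).
Hence T = (1, -1) ∘ (1, -3) ∘ (0, 6, 0) + (3, 1) ∘ (3, 2) ∘ (2, -2, 0), so rank(T) ≤ 2.
These bounds meet, so rank(T) = 2.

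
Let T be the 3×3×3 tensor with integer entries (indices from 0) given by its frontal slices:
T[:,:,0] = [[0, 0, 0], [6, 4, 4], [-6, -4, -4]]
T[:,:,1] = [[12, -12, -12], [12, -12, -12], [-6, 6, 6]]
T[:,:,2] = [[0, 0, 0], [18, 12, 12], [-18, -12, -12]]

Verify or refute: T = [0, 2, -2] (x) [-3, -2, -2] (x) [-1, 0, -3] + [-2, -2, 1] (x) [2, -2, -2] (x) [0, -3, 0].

Yes

Reconstruct entrywise from the claimed factors. For example, T[0,0,0] = 0 and Σₗ aₗ[0]bₗ[0]cₗ[0] = (0)·(-3)·(-1) + (-2)·(2)·(0) = 0; checking all 27 entries, every one matches. The claim holds.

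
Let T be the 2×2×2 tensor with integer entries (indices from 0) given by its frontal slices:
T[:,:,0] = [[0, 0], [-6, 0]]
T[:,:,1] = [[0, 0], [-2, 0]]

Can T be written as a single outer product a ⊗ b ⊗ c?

Yes

If T = a ⊗ b ⊗ c then every fibre of T is a multiple of the corresponding factor, so read the factors off the fibres through the nonzero entry T[1,0,0] = -6.
The mode-1 fibre T[:,0,0] = [0, -6] gives a = (0, 1) (primitive direction); the mode-2 fibre T[1,:,0] = [-6, 0] gives b = (1, 0); then c[k] = T[1,0,k] / (a[1]·b[0]) = [-6, -2] / 1 = (-6, -2).
Expanding (0, 1) ⊗ (1, 0) ⊗ (-6, -2) reproduces all 8 entries of T, so T = (0, 1) ⊗ (1, 0) ⊗ (-6, -2) and rank(T) ≤ 1.
Equivalently every frontal slice T[:,:,k] is c[k] times the rank-1 matrix (0, 1) ⊗ (1, 0). So T has rank 1 (it is nonzero).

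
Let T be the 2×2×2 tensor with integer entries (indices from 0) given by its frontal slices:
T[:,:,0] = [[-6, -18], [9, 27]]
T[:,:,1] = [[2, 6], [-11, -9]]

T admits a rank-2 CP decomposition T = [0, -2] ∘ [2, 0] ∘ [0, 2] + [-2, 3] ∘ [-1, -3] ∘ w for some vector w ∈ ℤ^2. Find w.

w = [-3, 1]

Subtract the known terms from T to get the rank-1 residual R = [-2, 3] ∘ [-1, -3] ∘ w, so R[i,j,k] = a[i]·b[j]·w[k]. Pick indices with nonzero a[0]·b[0] = (-2)·(-1) = 2. Only the fibre through (0,0,·) is needed: R[0,0,:] = T[0,0,:] − Σₗ aₗ[0]bₗ[0]cₗ = [-6, 2] − (0)·(2)·[0, 2] = [-6, 2]. Then w[k] = R[0,0,k] / 2 for each k, giving w = [-6, 2] / 2 = [-3, 1].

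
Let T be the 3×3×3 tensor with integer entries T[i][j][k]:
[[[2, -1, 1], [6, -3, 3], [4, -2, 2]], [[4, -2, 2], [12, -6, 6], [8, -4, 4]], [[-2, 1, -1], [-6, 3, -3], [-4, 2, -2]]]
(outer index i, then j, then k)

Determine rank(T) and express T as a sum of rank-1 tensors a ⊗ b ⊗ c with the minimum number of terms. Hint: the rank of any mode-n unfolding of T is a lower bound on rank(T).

rank(T) = 1

Lower bound: T ≠ 0 (e.g. T[0,0,0] = 2), so rank(T) ≥ 1.
Upper bound: if T = a ⊗ b ⊗ c then every fibre of T is a multiple of the corresponding factor, so read the factors off the fibres through the nonzero entry T[0,0,0] = 2.
The mode-1 fibre T[:,0,0] = [2, 4, -2] gives a = [1, 2, -1] (primitive direction); the mode-2 fibre T[0,:,0] = [2, 6, 4] gives b = [1, 3, 2]; then c[k] = T[0,0,k] / (a[0]·b[0]) = [2, -1, 1] / 1 = [2, -1, 1].
Expanding [1, 2, -1] ⊗ [1, 3, 2] ⊗ [2, -1, 1] reproduces all 27 entries of T, so T = [1, 2, -1] ⊗ [1, 3, 2] ⊗ [2, -1, 1] and rank(T) ≤ 1.
These bounds meet, so rank(T) = 1.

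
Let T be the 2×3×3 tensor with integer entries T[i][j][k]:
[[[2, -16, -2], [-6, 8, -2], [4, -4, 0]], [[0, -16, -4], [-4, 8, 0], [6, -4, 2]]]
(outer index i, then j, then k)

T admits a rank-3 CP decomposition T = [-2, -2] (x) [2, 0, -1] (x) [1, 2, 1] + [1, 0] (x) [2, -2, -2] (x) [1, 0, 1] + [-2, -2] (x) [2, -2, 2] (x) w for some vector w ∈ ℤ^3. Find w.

Subtract the known terms from T to get the rank-1 residual R = [-2, -2] (x) [2, -2, 2] (x) w, so R[i,j,k] = a[i]·b[j]·w[k]. Pick indices with nonzero a[0]·b[0] = (-2)·(2) = -4. Only the fibre through (0,0,·) is needed: R[0,0,:] = T[0,0,:] − Σₗ aₗ[0]bₗ[0]cₗ = [2, -16, -2] − (-2)·(2)·[1, 2, 1] − (1)·(2)·[1, 0, 1] = [4, -8, 0]. Then w[k] = R[0,0,k] / -4 for each k, giving w = [4, -8, 0] / -4 = [-1, 2, 0].

w = [-1, 2, 0]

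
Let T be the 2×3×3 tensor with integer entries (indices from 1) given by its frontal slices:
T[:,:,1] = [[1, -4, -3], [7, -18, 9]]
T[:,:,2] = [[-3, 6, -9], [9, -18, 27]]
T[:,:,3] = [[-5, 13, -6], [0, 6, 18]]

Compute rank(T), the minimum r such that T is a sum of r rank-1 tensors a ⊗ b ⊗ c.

2

Lower bound: the mode-2 unfolding of T (rows indexed by j, columns by (i,k) = (1,1), (1,2), (1,3), (2,1), (2,2), (2,3)) is [[1, -3, -5, 7, 9, 0], [-4, 6, 13, -18, -18, 6], [-3, -9, -6, 9, 27, 18]].
There the 2×2 minor on rows j ∈ {1, 2}, columns (i,k) ∈ {(1,1), (1,2)} is det [[1, -3], [-4, 6]] = -6 ≠ 0, so this unfolding has rank ≥ 2; CP rank is at least every unfolding rank, so rank(T) ≥ 2. (Flattening ranks never certify an upper bound on CP rank; for that we must actually write T with 2 rank-1 terms.)
Upper bound — finding two terms. Write S_k = T[:,:,k] for the frontal slices: S₁ = [[1, -4, -3], [7, -18, 9]], S₂ = [[-3, 6, -9], [9, -18, 27]], S₃ = [[-5, 13, -6], [0, 6, 18]].
If T = a₁ ⊗ b₁ ⊗ c₁ + a₂ ⊗ b₂ ⊗ c₂ then each S_k = c₁[k]·a₁b₁ᵀ + c₂[k]·a₂b₂ᵀ. S₁ and S₂ are linearly independent, so a₁b₁ᵀ and a₂b₂ᵀ must span the same plane of matrices: they are the rank-1 matrices of the form x·S₁ + y·S₂.
The 2×2 minor of x·S₁ + y·S₂ on rows {1,2}, columns {1,2} is 10·x² + 30·xy = 10·(x + 3·y)(x), vanishing at (x:y) = (3:-1) and (0:1).
M₁ = 3·S₁ − S₂ = [[6, -18, 0], [12, -36, 0]] = 6·[1, 2][1, -3, 0]ᵀ and M₂ = S₂ = [[-3, 6, -9], [9, -18, 27]] = (-3)·[1, -3][1, -2, 3]ᵀ, so take a₁ = [1, 2], b₁ = [1, -3, 0], a₂ = [1, -3], b₂ = [1, -2, 3].
Each slice is an integer combination of E₁ = a₁b₁ᵀ and E₂ = a₂b₂ᵀ: S₁ = 2·E₁ − E₂, S₂ = −3·E₂, S₃ = −3·E₁ − 2·E₂; reading off coefficients, c₁ = [2, 0, -3] and c₂ = [-1, -3, -2].
Hence T = [1, 2] ⊗ [1, -3, 0] ⊗ [2, 0, -3] + [1, -3] ⊗ [1, -2, 3] ⊗ [-1, -3, -2], so rank(T) ≤ 2.
These bounds meet, so rank(T) = 2.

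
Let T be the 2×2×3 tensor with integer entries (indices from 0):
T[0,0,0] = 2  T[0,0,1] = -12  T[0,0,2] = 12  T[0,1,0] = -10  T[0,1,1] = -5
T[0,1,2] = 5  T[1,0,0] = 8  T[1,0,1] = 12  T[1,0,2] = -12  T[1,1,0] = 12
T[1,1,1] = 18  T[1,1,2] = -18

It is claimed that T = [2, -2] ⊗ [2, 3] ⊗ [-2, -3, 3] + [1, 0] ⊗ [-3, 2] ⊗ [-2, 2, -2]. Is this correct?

No

Reconstruct entry (0,0,0) from the claimed factors: Σₗ aₗ[0]bₗ[0]cₗ[0] = (2)·(2)·(-2) + (1)·(-3)·(-2) = -2, but T[0,0,0] = 2. The claim is false.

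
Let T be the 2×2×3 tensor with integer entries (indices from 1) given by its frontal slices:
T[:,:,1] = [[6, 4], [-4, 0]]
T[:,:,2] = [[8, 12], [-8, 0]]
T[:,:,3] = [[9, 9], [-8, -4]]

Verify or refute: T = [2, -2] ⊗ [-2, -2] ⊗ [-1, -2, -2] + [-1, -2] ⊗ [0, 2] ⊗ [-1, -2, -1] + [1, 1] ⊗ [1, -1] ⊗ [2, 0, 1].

Reconstruct entry (2,1,1) from the claimed factors: Σₗ aₗ[2]bₗ[1]cₗ[1] = (-2)·(-2)·(-1) + (-2)·(0)·(-1) + (1)·(1)·(2) = -2, but T[2,1,1] = -4. The claim is false.

No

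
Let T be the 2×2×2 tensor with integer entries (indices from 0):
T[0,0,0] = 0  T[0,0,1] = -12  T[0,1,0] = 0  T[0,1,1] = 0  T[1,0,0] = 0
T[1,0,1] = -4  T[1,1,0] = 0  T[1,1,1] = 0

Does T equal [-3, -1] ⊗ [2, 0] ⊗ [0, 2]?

Yes

Reconstruct entrywise from the claimed factors. For example, T[0,1,1] = 0 and Σₗ aₗ[0]bₗ[1]cₗ[1] = (-3)·(0)·(2) = 0; checking all 8 entries, every one matches. The claim holds.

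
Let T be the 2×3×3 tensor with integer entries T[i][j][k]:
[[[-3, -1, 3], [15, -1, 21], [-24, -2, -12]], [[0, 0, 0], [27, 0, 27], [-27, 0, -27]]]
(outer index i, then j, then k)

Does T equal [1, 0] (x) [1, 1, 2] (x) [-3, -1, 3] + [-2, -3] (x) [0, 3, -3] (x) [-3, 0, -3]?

Yes

Reconstruct entrywise from the claimed factors. For example, T[0,1,1] = -1 and Σₗ aₗ[0]bₗ[1]cₗ[1] = (1)·(1)·(-1) + (-2)·(3)·(0) = -1; checking all 18 entries, every one matches. The claim holds.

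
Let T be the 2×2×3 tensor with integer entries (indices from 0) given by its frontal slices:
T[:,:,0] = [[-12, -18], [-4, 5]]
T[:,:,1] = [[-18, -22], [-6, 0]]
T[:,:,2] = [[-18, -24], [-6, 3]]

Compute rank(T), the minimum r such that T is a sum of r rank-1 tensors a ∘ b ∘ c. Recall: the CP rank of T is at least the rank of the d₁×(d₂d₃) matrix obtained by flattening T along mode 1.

Lower bound: the mode-2 unfolding of T (rows indexed by j, columns by (i,k) = (0,0), (0,1), (0,2), (1,0), (1,1), (1,2)) is [[-12, -18, -18, -4, -6, -6], [-18, -22, -24, 5, 0, 3]].
There the 2×2 minor on rows j ∈ {0, 1}, columns (i,k) ∈ {(0,0), (0,1)} is det [[-12, -18], [-18, -22]] = -60 ≠ 0, so this unfolding has rank ≥ 2; CP rank is at least every unfolding rank, so rank(T) ≥ 2. (Unfolding ranks only ever bound the CP rank from below — rank(T) can be strictly larger than all of them — so the matching upper bound has to come from an explicit 2-term decomposition.)
Upper bound — finding two terms. Write S_k = T[:,:,k] for the frontal slices: S₀ = [[-12, -18], [-4, 5]], S₁ = [[-18, -22], [-6, 0]], S₂ = [[-18, -24], [-6, 3]].
If T = a₁ ∘ b₁ ∘ c₁ + a₂ ∘ b₂ ∘ c₂ then each S_k = c₁[k]·a₁b₁ᵀ + c₂[k]·a₂b₂ᵀ. S₀ and S₁ are linearly independent, so a₁b₁ᵀ and a₂b₂ᵀ must span the same plane of matrices: they are the rank-1 matrices of the form x·S₀ + y·S₁.
det(x·S₀ + y·S₁) is −132·x² − 286·xy − 132·y² = (-22)·(2·x + 3·y)(3·x + 2·y), vanishing at (x:y) = (3:-2) and (2:-3).
M₁ = 3·S₀ − 2·S₁ = [[0, -10], [0, 15]] = (-5)·[2, -3][0, 1]ᵀ and M₂ = 2·S₀ − 3·S₁ = [[30, 30], [10, 10]] = 10·[3, 1][1, 1]ᵀ, so take a₁ = [2, -3], b₁ = [0, 1], a₂ = [3, 1], b₂ = [1, 1].
Each slice is an integer combination of E₁ = a₁b₁ᵀ and E₂ = a₂b₂ᵀ: S₀ = −3·E₁ − 4·E₂, S₁ = −2·E₁ − 6·E₂, S₂ = −3·E₁ − 6·E₂; reading off coefficients, c₁ = [-3, -2, -3] and c₂ = [-4, -6, -6].
Hence T = [2, -3] ∘ [0, 1] ∘ [-3, -2, -3] + [3, 1] ∘ [1, 1] ∘ [-4, -6, -6], so rank(T) ≤ 2.
These bounds meet, so rank(T) = 2.
Check entry T[0,0,2] = -18: (2)·(0)·(-3) + (3)·(1)·(-6) = -18.

2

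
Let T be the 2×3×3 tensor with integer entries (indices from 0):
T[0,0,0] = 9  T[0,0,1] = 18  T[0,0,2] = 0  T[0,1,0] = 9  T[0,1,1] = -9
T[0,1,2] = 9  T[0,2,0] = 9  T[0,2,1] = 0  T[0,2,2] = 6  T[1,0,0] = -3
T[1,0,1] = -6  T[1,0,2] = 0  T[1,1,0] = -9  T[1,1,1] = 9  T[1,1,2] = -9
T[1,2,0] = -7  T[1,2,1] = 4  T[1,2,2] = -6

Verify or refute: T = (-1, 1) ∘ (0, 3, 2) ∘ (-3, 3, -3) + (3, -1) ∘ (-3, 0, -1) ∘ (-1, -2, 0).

Yes

Reconstruct entrywise from the claimed factors. For example, T[0,2,0] = 9 and Σₗ aₗ[0]bₗ[2]cₗ[0] = (-1)·(2)·(-3) + (3)·(-1)·(-1) = 9; checking all 18 entries, every one matches. The claim holds.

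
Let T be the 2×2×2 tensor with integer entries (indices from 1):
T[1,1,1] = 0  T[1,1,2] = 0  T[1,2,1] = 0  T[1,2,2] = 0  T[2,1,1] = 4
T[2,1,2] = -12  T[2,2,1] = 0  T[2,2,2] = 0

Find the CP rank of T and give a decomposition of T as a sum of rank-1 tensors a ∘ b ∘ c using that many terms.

Lower bound: T ≠ 0 (e.g. T[2,1,1] = 4), so rank(T) ≥ 1.
Upper bound: the mode-1 fibre T[:,1,1] = [0, 4] gives a = [0, 1] (primitive direction); the mode-2 fibre T[2,:,1] = [4, 0] gives b = [1, 0]; then c[k] = T[2,1,k] / (a[2]·b[1]) = [4, -12] / 1 = [4, -12].
Expanding [0, 1] ∘ [1, 0] ∘ [4, -12] reproduces all 8 entries of T, so T = [0, 1] ∘ [1, 0] ∘ [4, -12] and rank(T) ≤ 1.
These bounds meet, so rank(T) = 1.

rank(T) = 1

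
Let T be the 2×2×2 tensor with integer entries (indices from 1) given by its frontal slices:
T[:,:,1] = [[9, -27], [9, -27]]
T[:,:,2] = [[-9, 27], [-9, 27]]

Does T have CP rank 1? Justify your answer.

If T = a ⊗ b ⊗ c then every fibre of T is a multiple of the corresponding factor, so read the factors off the fibres through the nonzero entry T[1,1,1] = 9.
The mode-1 fibre T[:,1,1] = [9, 9] gives a = [1, 1] (primitive direction); the mode-2 fibre T[1,:,1] = [9, -27] gives b = [1, -3]; then c[k] = T[1,1,k] / (a[1]·b[1]) = [9, -9] / 1 = [9, -9].
Expanding [1, 1] ⊗ [1, -3] ⊗ [9, -9] reproduces all 8 entries of T, so T = [1, 1] ⊗ [1, -3] ⊗ [9, -9] and rank(T) ≤ 1.
Equivalently every frontal slice T[:,:,k] is c[k] times the rank-1 matrix [1, 1] ⊗ [1, -3]. So T has rank 1 (it is nonzero).

Yes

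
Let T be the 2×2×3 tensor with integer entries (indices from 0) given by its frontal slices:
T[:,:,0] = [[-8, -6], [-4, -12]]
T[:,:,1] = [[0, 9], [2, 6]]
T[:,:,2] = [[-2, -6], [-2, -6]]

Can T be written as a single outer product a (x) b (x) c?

No

The mode-2 unfolding of T (rows indexed by j, columns by (i,k) = (0,0), (0,1), (0,2), (1,0), (1,1), (1,2)) is [[-8, 0, -2, -4, 2, -2], [-6, 9, -6, -12, 6, -6]].
There the 2×2 minor on rows j ∈ {0, 1}, columns (i,k) ∈ {(0,0), (0,1)} is det [[-8, 0], [-6, 9]] = -72 ≠ 0, so this unfolding has rank ≥ 2; CP rank is at least every unfolding rank, so rank(T) ≥ 2.
In particular rank(T) ≥ 2 > 1, so T is not rank-1.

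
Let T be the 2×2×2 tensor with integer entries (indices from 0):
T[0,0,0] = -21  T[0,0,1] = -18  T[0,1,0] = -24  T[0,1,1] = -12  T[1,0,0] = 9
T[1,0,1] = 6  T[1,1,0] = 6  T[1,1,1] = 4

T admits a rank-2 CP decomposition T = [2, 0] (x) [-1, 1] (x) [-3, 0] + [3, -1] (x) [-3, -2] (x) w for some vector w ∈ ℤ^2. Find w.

w = [3, 2]

Subtract the known terms from T to get the rank-1 residual R = [3, -1] (x) [-3, -2] (x) w, so R[i,j,k] = a[i]·b[j]·w[k]. Pick indices with nonzero a[0]·b[0] = (3)·(-3) = -9. Only the fibre through (0,0,·) is needed: R[0,0,:] = T[0,0,:] − Σₗ aₗ[0]bₗ[0]cₗ = [-21, -18] − (2)·(-1)·[-3, 0] = [-27, -18]. Then w[k] = R[0,0,k] / -9 for each k, giving w = [-27, -18] / -9 = [3, 2].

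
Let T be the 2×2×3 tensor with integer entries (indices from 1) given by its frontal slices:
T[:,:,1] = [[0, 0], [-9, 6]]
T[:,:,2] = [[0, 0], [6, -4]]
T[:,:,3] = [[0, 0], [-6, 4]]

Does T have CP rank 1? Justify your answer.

Yes

If T = a ⊗ b ⊗ c then every fibre of T is a multiple of the corresponding factor, so read the factors off the fibres through the nonzero entry T[2,1,1] = -9.
The mode-1 fibre T[:,1,1] = [0, -9] gives a = [0, 1] (primitive direction); the mode-2 fibre T[2,:,1] = [-9, 6] gives b = [3, -2]; then c[k] = T[2,1,k] / (a[2]·b[1]) = [-9, 6, -6] / 3 = [-3, 2, -2].
Expanding [0, 1] ⊗ [3, -2] ⊗ [-3, 2, -2] reproduces all 12 entries of T, so T = [0, 1] ⊗ [3, -2] ⊗ [-3, 2, -2] and rank(T) ≤ 1.
Equivalently every frontal slice T[:,:,k] is c[k] times the rank-1 matrix [0, 1] ⊗ [3, -2]. So T has rank 1 (it is nonzero).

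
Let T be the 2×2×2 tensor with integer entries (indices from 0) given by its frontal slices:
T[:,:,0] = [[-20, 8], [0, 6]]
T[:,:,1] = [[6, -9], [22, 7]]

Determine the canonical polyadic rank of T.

2

Lower bound: the mode-3 unfolding of T (rows indexed by k, columns by (i,j) = (0,0), (0,1), (1,0), (1,1)) is [[-20, 8, 0, 6], [6, -9, 22, 7]].
There the 2×2 minor on rows k ∈ {0, 1}, columns (i,j) ∈ {(0,0), (0,1)} is det [[-20, 8], [6, -9]] = 132 ≠ 0, so this unfolding has rank ≥ 2; CP rank is at least every unfolding rank, so rank(T) ≥ 2. (Flattening ranks never certify an upper bound on CP rank; for that we must actually write T with 2 rank-1 terms.)
Upper bound — finding two terms. Write S_k = T[:,:,k] for the frontal slices: S₀ = [[-20, 8], [0, 6]], S₁ = [[6, -9], [22, 7]].
If T = a₁ ⊗ b₁ ⊗ c₁ + a₂ ⊗ b₂ ⊗ c₂ then each S_k = c₁[k]·a₁b₁ᵀ + c₂[k]·a₂b₂ᵀ. S₀ and S₁ are linearly independent, so a₁b₁ᵀ and a₂b₂ᵀ must span the same plane of matrices: they are the rank-1 matrices of the form x·S₀ + y·S₁.
det(x·S₀ + y·S₁) is −120·x² − 280·xy + 240·y² = (-40)·(x + 3·y)(3·x − 2·y), vanishing at (x:y) = (3:-1) and (2:3).
M₁ = 3·S₀ − S₁ = [[-66, 33], [-22, 11]] = (-11)·(3, 1)(2, -1)ᵀ and M₂ = 2·S₀ + 3·S₁ = [[-22, -11], [66, 33]] = (-11)·(1, -3)(2, 1)ᵀ, so take a₁ = (3, 1), b₁ = (2, -1), a₂ = (1, -3), b₂ = (2, 1).
Each slice is an integer combination of E₁ = a₁b₁ᵀ and E₂ = a₂b₂ᵀ: S₀ = −3·E₁ − E₂, S₁ = 2·E₁ − 3·E₂; reading off coefficients, c₁ = (-3, 2) and c₂ = (-1, -3).
Hence T = (3, 1) ⊗ (2, -1) ⊗ (-3, 2) + (1, -3) ⊗ (2, 1) ⊗ (-1, -3), so rank(T) ≤ 2.
These bounds meet, so rank(T) = 2.
Check entry T[0,1,0] = 8: (3)·(-1)·(-3) + (1)·(1)·(-1) = 8.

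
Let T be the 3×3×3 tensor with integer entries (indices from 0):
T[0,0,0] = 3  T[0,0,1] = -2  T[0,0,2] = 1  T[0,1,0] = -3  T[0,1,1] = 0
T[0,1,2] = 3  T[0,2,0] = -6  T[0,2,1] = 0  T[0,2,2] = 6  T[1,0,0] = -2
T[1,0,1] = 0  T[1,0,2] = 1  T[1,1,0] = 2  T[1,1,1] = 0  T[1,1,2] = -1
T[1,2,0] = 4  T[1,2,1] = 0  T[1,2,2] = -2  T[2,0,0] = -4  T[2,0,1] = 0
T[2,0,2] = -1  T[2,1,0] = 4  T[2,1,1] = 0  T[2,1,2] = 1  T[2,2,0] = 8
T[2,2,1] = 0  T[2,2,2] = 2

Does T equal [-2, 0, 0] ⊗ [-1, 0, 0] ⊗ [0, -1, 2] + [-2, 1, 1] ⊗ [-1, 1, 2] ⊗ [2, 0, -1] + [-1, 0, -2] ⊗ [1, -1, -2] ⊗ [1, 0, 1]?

Reconstruct entrywise from the claimed factors. For example, T[1,2,2] = -2 and Σₗ aₗ[1]bₗ[2]cₗ[2] = (0)·(0)·(2) + (1)·(2)·(-1) + (0)·(-2)·(1) = -2; checking all 27 entries, every one matches. The claim holds.

Yes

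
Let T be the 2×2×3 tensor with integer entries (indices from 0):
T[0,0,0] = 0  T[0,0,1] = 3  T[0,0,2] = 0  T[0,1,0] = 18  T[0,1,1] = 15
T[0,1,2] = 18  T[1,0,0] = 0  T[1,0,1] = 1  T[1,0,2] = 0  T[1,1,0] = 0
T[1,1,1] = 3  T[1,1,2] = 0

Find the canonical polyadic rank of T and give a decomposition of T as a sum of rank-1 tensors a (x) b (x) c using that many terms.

rank(T) = 2

Lower bound: in the mode-3 unfolding of T (rows indexed by k, columns by (i,j)) the 2×2 minor on rows k ∈ {0, 1}, columns (i,j) ∈ {(0,0), (0,1)} is det [[0, 18], [3, 15]] = -54 ≠ 0, so that unfolding has rank ≥ 2 and hence rank(T) ≥ 2 (CP rank is at least every unfolding rank, though it can be larger).
Upper bound: with S_k = T[:,:,k], the two rank-1 terms a₁b₁ᵀ, a₂b₂ᵀ are the rank-1 members of the pencil x·S₀ + y·S₁.
det(x·S₀ + y·S₁) is −18·xy − 6·y² = (-6)·(y)(3·x + y), vanishing at (x:y) = (1:0) and (1:-3).
M₁ = S₀ = [[0, 18], [0, 0]] = 18·[1, 0][0, 1]ᵀ and M₂ = S₀ − 3·S₁ = [[-9, -27], [-3, -9]] = (-3)·[3, 1][1, 3]ᵀ, so take a₁ = [1, 0], b₁ = [0, 1], a₂ = [3, 1], b₂ = [1, 3].
Each slice is an integer combination of E₁ = a₁b₁ᵀ and E₂ = a₂b₂ᵀ: S₀ = 18·E₁, S₁ = 6·E₁ + E₂, S₂ = 18·E₁; reading off coefficients, c₁ = [18, 6, 18] and c₂ = [0, 1, 0].
Hence T = [1, 0] (x) [0, 1] (x) [18, 6, 18] + [3, 1] (x) [1, 3] (x) [0, 1, 0], so rank(T) ≤ 2.
These bounds meet, so rank(T) = 2.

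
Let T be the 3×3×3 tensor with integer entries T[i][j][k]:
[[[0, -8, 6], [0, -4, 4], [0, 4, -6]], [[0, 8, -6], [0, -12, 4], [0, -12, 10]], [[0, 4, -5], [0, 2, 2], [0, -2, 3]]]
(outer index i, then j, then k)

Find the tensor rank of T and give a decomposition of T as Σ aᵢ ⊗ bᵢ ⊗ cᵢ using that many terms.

Lower bound: the mode-2 unfolding of T (rows indexed by j, columns by (i,k) = (0,0), (0,1), (0,2), (1,0), (1,1), (1,2), (2,0), (2,1), (2,2)) is [[0, -8, 6, 0, 8, -6, 0, 4, -5], [0, -4, 4, 0, -12, 4, 0, 2, 2], [0, 4, -6, 0, -12, 10, 0, -2, 3]].
There the 3×3 minor on rows j ∈ {0, 1, 2}, columns (i,k) ∈ {(0,1), (0,2), (1,1)} is det [[-8, 6, 8], [-4, 4, -12], [4, -6, -12]] = 448 ≠ 0, so this unfolding has rank ≥ 3; CP rank is at least every unfolding rank, so rank(T) ≥ 3. (This is only a lower bound: in general the CP rank may exceed every unfolding rank, so we still need to exhibit 3 rank-1 terms summing to T.)
Upper bound: T is a sum of 3 rank-1 terms, T = [2, -2, -1] ⊗ [2, -1, -2] ⊗ [0, -2, 2] + [2, -2, 1] ⊗ [1, -2, 0] ⊗ [0, 0, -1] + [2, 2, -1] ⊗ [0, 2, 1] ⊗ [0, -2, 1] (written with every a and b primitive with positive leading entry and the scale carried by c; CP decompositions are not unique, and this one is verified by expanding entrywise), so rank(T) ≤ 3.
These bounds meet, so rank(T) = 3.

rank(T) = 3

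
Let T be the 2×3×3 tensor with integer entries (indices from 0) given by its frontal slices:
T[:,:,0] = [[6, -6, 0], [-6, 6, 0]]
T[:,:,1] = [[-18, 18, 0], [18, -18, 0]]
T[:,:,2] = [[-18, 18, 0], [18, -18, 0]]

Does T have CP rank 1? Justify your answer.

Yes

If T = a ⊗ b ⊗ c then every fibre of T is a multiple of the corresponding factor, so read the factors off the fibres through the nonzero entry T[0,0,0] = 6.
The mode-1 fibre T[:,0,0] = [6, -6] gives a = (1, -1) (primitive direction); the mode-2 fibre T[0,:,0] = [6, -6, 0] gives b = (1, -1, 0); then c[k] = T[0,0,k] / (a[0]·b[0]) = [6, -18, -18] / 1 = (6, -18, -18).
Expanding (1, -1) ⊗ (1, -1, 0) ⊗ (6, -18, -18) reproduces all 18 entries of T, so T = (1, -1) ⊗ (1, -1, 0) ⊗ (6, -18, -18) and rank(T) ≤ 1.
Equivalently every frontal slice T[:,:,k] is c[k] times the rank-1 matrix (1, -1) ⊗ (1, -1, 0). So T has rank 1 (it is nonzero).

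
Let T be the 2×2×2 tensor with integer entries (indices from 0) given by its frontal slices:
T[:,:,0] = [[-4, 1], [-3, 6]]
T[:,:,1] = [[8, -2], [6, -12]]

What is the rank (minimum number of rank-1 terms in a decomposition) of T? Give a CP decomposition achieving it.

rank(T) = 2

Lower bound: the mode-2 unfolding of T (rows indexed by j, columns by (i,k) = (0,0), (0,1), (1,0), (1,1)) is [[-4, 8, -3, 6], [1, -2, 6, -12]].
There the 2×2 minor on rows j ∈ {0, 1}, columns (i,k) ∈ {(0,0), (1,0)} is det [[-4, -3], [1, 6]] = -21 ≠ 0, so this unfolding has rank ≥ 2; CP rank is at least every unfolding rank, so rank(T) ≥ 2. (This is only a lower bound: in general the CP rank may exceed every unfolding rank, so we still need to exhibit 2 rank-1 terms summing to T.)
Upper bound — finding two terms. Every mode-3 slice of T is a multiple of one matrix: T[:,:,k] = c[k]·M with c = [1, -2] and M = [[-4, 1], [-3, 6]] (rows indexed by i, columns by j). So it suffices to write M as a sum of two rank-1 matrices.
Splitting M by its rows (i = 0, 1), M = [1, 0][-4, 1]ᵀ + [0, 1][-3, 6]ᵀ.
Hence T = [1, 0] ⊗ [-4, 1] ⊗ [1, -2] + [0, 1] ⊗ [-3, 6] ⊗ [1, -2], so rank(T) ≤ 2.
These bounds meet, so rank(T) = 2.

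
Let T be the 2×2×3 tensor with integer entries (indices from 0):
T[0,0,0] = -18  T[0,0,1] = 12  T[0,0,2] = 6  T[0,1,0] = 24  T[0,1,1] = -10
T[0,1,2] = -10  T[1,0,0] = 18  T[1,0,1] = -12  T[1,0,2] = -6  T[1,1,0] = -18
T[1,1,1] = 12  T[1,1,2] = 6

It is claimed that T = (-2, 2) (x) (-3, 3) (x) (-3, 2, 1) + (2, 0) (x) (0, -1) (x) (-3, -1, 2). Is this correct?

Reconstruct entrywise from the claimed factors. For example, T[1,0,2] = -6 and Σₗ aₗ[1]bₗ[0]cₗ[2] = (2)·(-3)·(1) + (0)·(0)·(2) = -6; checking all 12 entries, every one matches. The claim holds.

Yes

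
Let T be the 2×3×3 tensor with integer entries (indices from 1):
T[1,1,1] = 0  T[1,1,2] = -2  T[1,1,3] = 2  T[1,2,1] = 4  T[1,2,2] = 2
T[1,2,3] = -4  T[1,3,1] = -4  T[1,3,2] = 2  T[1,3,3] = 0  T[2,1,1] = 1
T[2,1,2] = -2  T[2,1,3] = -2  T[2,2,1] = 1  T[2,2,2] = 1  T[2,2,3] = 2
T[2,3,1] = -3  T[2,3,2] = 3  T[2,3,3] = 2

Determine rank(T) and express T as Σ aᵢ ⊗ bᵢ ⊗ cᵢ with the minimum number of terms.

Lower bound: in the mode-3 unfolding of T (rows indexed by k, columns by (i,j)) the 3×3 minor on rows k ∈ {1, 2, 3}, columns (i,j) ∈ {(1,1), (1,2), (2,1)} is det [[0, 4, 1], [-2, 2, -2], [2, -4, -2]] = -28 ≠ 0, so that unfolding has rank ≥ 3 and hence rank(T) ≥ 3 (CP rank is at least every unfolding rank, though it can be larger).
Upper bound: T is a sum of 3 rank-1 terms, T = [0, 1] ⊗ [1, -1, -1] ⊗ [1, -2, -2] + [1, 0] ⊗ [1, -2, 0] ⊗ [0, -2, 2] + [2, 1] ⊗ [0, 1, -1] ⊗ [2, -1, 0] (one valid choice — decompositions are not unique — normalised so each a, b is primitive with positive first nonzero entry; check it by expanding all entries), so rank(T) ≤ 3.
These bounds meet, so rank(T) = 3.

rank(T) = 3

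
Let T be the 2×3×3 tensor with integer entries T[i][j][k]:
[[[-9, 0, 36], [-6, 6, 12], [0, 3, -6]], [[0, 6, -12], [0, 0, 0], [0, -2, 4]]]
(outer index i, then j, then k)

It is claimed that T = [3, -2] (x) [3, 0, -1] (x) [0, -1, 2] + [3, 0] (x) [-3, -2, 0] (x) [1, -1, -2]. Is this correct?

Reconstruct entrywise from the claimed factors. For example, T[0,0,0] = -9 and Σₗ aₗ[0]bₗ[0]cₗ[0] = (3)·(3)·(0) + (3)·(-3)·(1) = -9; checking all 18 entries, every one matches. The claim holds.

Yes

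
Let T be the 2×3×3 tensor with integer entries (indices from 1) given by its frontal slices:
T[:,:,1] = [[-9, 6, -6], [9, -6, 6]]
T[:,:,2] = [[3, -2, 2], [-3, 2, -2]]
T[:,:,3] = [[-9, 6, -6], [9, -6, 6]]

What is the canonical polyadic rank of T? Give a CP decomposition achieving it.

Lower bound: T ≠ 0 (e.g. T[1,1,1] = -9), so rank(T) ≥ 1.
Upper bound: if T = a ⊗ b ⊗ c then every fibre of T is a multiple of the corresponding factor, so read the factors off the fibres through the nonzero entry T[1,1,1] = -9.
The mode-1 fibre T[:,1,1] = [-9, 9] gives a = [1, -1] (primitive direction); the mode-2 fibre T[1,:,1] = [-9, 6, -6] gives b = [3, -2, 2]; then c[k] = T[1,1,k] / (a[1]·b[1]) = [-9, 3, -9] / 3 = [-3, 1, -3].
Expanding [1, -1] ⊗ [3, -2, 2] ⊗ [-3, 1, -3] reproduces all 18 entries of T, so T = [1, -1] ⊗ [3, -2, 2] ⊗ [-3, 1, -3] and rank(T) ≤ 1.
These bounds meet, so rank(T) = 1.

rank(T) = 1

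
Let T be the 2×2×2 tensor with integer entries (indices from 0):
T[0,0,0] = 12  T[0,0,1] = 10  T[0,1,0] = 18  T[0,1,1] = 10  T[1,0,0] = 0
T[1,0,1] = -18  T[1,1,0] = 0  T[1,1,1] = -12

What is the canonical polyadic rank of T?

2

Lower bound: the mode-3 unfolding of T (rows indexed by k, columns by (i,j) = (0,0), (0,1), (1,0), (1,1)) is [[12, 18, 0, 0], [10, 10, -18, -12]].
There the 2×2 minor on rows k ∈ {0, 1}, columns (i,j) ∈ {(0,0), (0,1)} is det [[12, 18], [10, 10]] = -60 ≠ 0, so this unfolding has rank ≥ 2; CP rank is at least every unfolding rank, so rank(T) ≥ 2. (Flattening ranks never certify an upper bound on CP rank; for that we must actually write T with 2 rank-1 terms.)
Upper bound — finding two terms. Write S_k = T[:,:,k] for the frontal slices: S₀ = [[12, 18], [0, 0]], S₁ = [[10, 10], [-18, -12]].
If T = a₁ ⊗ b₁ ⊗ c₁ + a₂ ⊗ b₂ ⊗ c₂ then each S_k = c₁[k]·a₁b₁ᵀ + c₂[k]·a₂b₂ᵀ. S₀ and S₁ are linearly independent, so a₁b₁ᵀ and a₂b₂ᵀ must span the same plane of matrices: they are the rank-1 matrices of the form x·S₀ + y·S₁.
det(x·S₀ + y·S₁) is 180·xy + 60·y² = 60·(y)(3·x + y), vanishing at (x:y) = (1:0) and (1:-3).
M₁ = S₀ = [[12, 18], [0, 0]] = 6·[1, 0][2, 3]ᵀ and M₂ = S₀ − 3·S₁ = [[-18, -12], [54, 36]] = (-6)·[1, -3][3, 2]ᵀ, so take a₁ = [1, 0], b₁ = [2, 3], a₂ = [1, -3], b₂ = [3, 2].
Each slice is an integer combination of E₁ = a₁b₁ᵀ and E₂ = a₂b₂ᵀ: S₀ = 6·E₁, S₁ = 2·E₁ + 2·E₂; reading off coefficients, c₁ = [6, 2] and c₂ = [0, 2].
Hence T = [1, 0] ⊗ [2, 3] ⊗ [6, 2] + [1, -3] ⊗ [3, 2] ⊗ [0, 2], so rank(T) ≤ 2.
These bounds meet, so rank(T) = 2.
Check entry T[1,1,1] = -12: (0)·(3)·(2) + (-3)·(2)·(2) = -12.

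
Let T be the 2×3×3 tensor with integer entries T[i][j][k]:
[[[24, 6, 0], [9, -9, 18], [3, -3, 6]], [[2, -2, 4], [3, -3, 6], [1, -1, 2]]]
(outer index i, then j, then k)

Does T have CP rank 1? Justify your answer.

The mode-3 unfolding of T (rows indexed by k, columns by (i,j) = (0,0), (0,1), (0,2), (1,0), (1,1), (1,2)) is [[24, 9, 3, 2, 3, 1], [6, -9, -3, -2, -3, -1], [0, 18, 6, 4, 6, 2]].
There the 2×2 minor on rows k ∈ {0, 1}, columns (i,j) ∈ {(0,0), (0,1)} is det [[24, 9], [6, -9]] = -270 ≠ 0, so this unfolding has rank ≥ 2; CP rank is at least every unfolding rank, so rank(T) ≥ 2.
In particular rank(T) ≥ 2 > 1, so T is not rank-1.

No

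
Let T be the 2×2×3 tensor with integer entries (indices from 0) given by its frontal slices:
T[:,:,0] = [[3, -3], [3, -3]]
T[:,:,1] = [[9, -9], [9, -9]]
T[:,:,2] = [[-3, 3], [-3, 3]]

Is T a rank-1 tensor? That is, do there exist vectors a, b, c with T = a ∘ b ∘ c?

If T = a ∘ b ∘ c then every fibre of T is a multiple of the corresponding factor, so read the factors off the fibres through the nonzero entry T[0,0,0] = 3.
The mode-1 fibre T[:,0,0] = [3, 3] gives a = [1, 1] (primitive direction); the mode-2 fibre T[0,:,0] = [3, -3] gives b = [1, -1]; then c[k] = T[0,0,k] / (a[0]·b[0]) = [3, 9, -3] / 1 = [3, 9, -3].
Expanding [1, 1] ∘ [1, -1] ∘ [3, 9, -3] reproduces all 12 entries of T, so T = [1, 1] ∘ [1, -1] ∘ [3, 9, -3] and rank(T) ≤ 1.
Equivalently every frontal slice T[:,:,k] is c[k] times the rank-1 matrix [1, 1] ∘ [1, -1]. So T has rank 1 (it is nonzero).

Yes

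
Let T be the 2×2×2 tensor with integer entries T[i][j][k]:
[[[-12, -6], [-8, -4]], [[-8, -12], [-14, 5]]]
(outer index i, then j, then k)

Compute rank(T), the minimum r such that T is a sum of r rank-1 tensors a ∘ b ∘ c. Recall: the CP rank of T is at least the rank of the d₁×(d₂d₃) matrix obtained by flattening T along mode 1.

Lower bound: the mode-1 unfolding of T (rows indexed by i, columns by (j,k) = (0,0), (0,1), (1,0), (1,1)) is [[-12, -6, -8, -4], [-8, -12, -14, 5]].
There the 2×2 minor on rows i ∈ {0, 1}, columns (j,k) ∈ {(0,0), (0,1)} is det [[-12, -6], [-8, -12]] = 96 ≠ 0, so this unfolding has rank ≥ 2; CP rank is at least every unfolding rank, so rank(T) ≥ 2. (Unfolding ranks only ever bound the CP rank from below — rank(T) can be strictly larger than all of them — so the matching upper bound has to come from an explicit 2-term decomposition.)
Upper bound — finding two terms. Write S_k = T[:,:,k] for the frontal slices: S₀ = [[-12, -8], [-8, -14]], S₁ = [[-6, -4], [-12, 5]].
If T = a₁ ∘ b₁ ∘ c₁ + a₂ ∘ b₂ ∘ c₂ then each S_k = c₁[k]·a₁b₁ᵀ + c₂[k]·a₂b₂ᵀ. S₀ and S₁ are linearly independent, so a₁b₁ᵀ and a₂b₂ᵀ must span the same plane of matrices: they are the rank-1 matrices of the form x·S₀ + y·S₁.
det(x·S₀ + y·S₁) is 104·x² − 104·xy − 78·y² = 26·(2·x − 3·y)(2·x + y), vanishing at (x:y) = (3:2) and (1:-2).
M₁ = 3·S₀ + 2·S₁ = [[-48, -32], [-48, -32]] = (-16)·[1, 1][3, 2]ᵀ and M₂ = S₀ − 2·S₁ = [[0, 0], [16, -24]] = 8·[0, 1][2, -3]ᵀ, so take a₁ = [1, 1], b₁ = [3, 2], a₂ = [0, 1], b₂ = [2, -3].
Each slice is an integer combination of E₁ = a₁b₁ᵀ and E₂ = a₂b₂ᵀ: S₀ = −4·E₁ + 2·E₂, S₁ = −2·E₁ − 3·E₂; reading off coefficients, c₁ = [-4, -2] and c₂ = [2, -3].
Hence T = [1, 1] ∘ [3, 2] ∘ [-4, -2] + [0, 1] ∘ [2, -3] ∘ [2, -3], so rank(T) ≤ 2.
These bounds meet, so rank(T) = 2.
Check entry T[1,0,1] = -12: (1)·(3)·(-2) + (1)·(2)·(-3) = -12.

2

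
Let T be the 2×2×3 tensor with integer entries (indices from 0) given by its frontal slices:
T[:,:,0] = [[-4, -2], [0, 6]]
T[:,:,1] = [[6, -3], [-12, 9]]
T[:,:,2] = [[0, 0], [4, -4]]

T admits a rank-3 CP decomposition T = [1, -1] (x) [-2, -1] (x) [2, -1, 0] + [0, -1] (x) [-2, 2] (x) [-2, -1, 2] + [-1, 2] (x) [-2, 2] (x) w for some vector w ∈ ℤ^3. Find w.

w = [0, 2, 0]

Subtract the known terms from T to get the rank-1 residual R = [-1, 2] (x) [-2, 2] (x) w, so R[i,j,k] = a[i]·b[j]·w[k]. Pick indices with nonzero a[0]·b[0] = (-1)·(-2) = 2. Only the fibre through (0,0,·) is needed: R[0,0,:] = T[0,0,:] − Σₗ aₗ[0]bₗ[0]cₗ = [-4, 6, 0] − (1)·(-2)·[2, -1, 0] − (0)·(-2)·[-2, -1, 2] = [0, 4, 0]. Then w[k] = R[0,0,k] / 2 for each k, giving w = [0, 4, 0] / 2 = [0, 2, 0].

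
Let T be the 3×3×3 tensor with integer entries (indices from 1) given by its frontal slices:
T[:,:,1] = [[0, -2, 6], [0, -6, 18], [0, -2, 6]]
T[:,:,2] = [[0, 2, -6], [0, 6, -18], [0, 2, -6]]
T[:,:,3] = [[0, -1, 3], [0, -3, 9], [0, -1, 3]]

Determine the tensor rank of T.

1

Lower bound: T ≠ 0 (e.g. T[1,2,1] = -2), so rank(T) ≥ 1.
Upper bound: if T = a ∘ b ∘ c then every fibre of T is a multiple of the corresponding factor, so read the factors off the fibres through the nonzero entry T[1,2,1] = -2.
The mode-1 fibre T[:,2,1] = [-2, -6, -2] gives a = [1, 3, 1] (primitive direction); the mode-2 fibre T[1,:,1] = [0, -2, 6] gives b = [0, 1, -3]; then c[k] = T[1,2,k] / (a[1]·b[2]) = [-2, 2, -1] / 1 = [-2, 2, -1].
Expanding [1, 3, 1] ∘ [0, 1, -3] ∘ [-2, 2, -1] reproduces all 27 entries of T, so T = [1, 3, 1] ∘ [0, 1, -3] ∘ [-2, 2, -1] and rank(T) ≤ 1.
These bounds meet, so rank(T) = 1.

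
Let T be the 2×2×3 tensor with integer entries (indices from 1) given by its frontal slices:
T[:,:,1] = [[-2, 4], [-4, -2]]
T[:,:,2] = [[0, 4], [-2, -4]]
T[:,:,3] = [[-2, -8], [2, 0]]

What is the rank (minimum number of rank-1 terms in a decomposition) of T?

3

Lower bound: the mode-3 unfolding of T (rows indexed by k, columns by (i,j) = (1,1), (1,2), (2,1), (2,2)) is [[-2, 4, -4, -2], [0, 4, -2, -4], [-2, -8, 2, 0]].
There the 3×3 minor on rows k ∈ {1, 2, 3}, columns (i,j) ∈ {(1,1), (1,2), (2,2)} is det [[-2, 4, -2], [0, 4, -4], [-2, -8, 0]] = 80 ≠ 0, so this unfolding has rank ≥ 3; CP rank is at least every unfolding rank, so rank(T) ≥ 3. (Flattening ranks never certify an upper bound on CP rank; for that we must actually write T with 3 rank-1 terms.)
Upper bound: T is a sum of 3 rank-1 terms, T = (0, 1) ⊗ (0, 1) ⊗ (-2, -4, 0) + (1, 0) ⊗ (1, 2) ⊗ (2, 2, -4) + (1, 1) ⊗ (1, 0) ⊗ (-4, -2, 2) (one valid choice — decompositions are not unique — normalised so each a, b is primitive with positive first nonzero entry; check it by expanding all entries), so rank(T) ≤ 3.
These bounds meet, so rank(T) = 3.
Check entry T[2,2,1] = -2: (1)·(1)·(-2) + (0)·(2)·(2) + (1)·(0)·(-4) = -2.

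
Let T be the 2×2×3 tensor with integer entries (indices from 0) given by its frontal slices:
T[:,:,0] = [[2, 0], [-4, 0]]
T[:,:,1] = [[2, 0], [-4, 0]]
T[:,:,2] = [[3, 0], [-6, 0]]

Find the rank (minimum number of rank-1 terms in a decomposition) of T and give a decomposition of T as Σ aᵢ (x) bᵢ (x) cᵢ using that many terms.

rank(T) = 1

Lower bound: T ≠ 0 (e.g. T[0,0,0] = 2), so rank(T) ≥ 1.
Upper bound: if T = a (x) b (x) c then every fibre of T is a multiple of the corresponding factor, so read the factors off the fibres through the nonzero entry T[0,0,0] = 2.
The mode-1 fibre T[:,0,0] = [2, -4] gives a = [1, -2] (primitive direction); the mode-2 fibre T[0,:,0] = [2, 0] gives b = [1, 0]; then c[k] = T[0,0,k] / (a[0]·b[0]) = [2, 2, 3] / 1 = [2, 2, 3].
Expanding [1, -2] (x) [1, 0] (x) [2, 2, 3] reproduces all 12 entries of T, so T = [1, -2] (x) [1, 0] (x) [2, 2, 3] and rank(T) ≤ 1.
These bounds meet, so rank(T) = 1.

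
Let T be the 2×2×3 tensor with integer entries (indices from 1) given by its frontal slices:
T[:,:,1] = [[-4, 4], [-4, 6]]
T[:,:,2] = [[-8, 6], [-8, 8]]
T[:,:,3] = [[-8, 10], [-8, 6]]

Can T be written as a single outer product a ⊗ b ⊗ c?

No

The mode-3 unfolding of T (rows indexed by k, columns by (i,j) = (1,1), (1,2), (2,1), (2,2)) is [[-4, 4, -4, 6], [-8, 6, -8, 8], [-8, 10, -8, 6]].
There the 3×3 minor on rows k ∈ {1, 2, 3}, columns (i,j) ∈ {(1,1), (1,2), (2,2)} is det [[-4, 4, 6], [-8, 6, 8], [-8, 10, 6]] = -80 ≠ 0, so this unfolding has rank ≥ 3; CP rank is at least every unfolding rank, so rank(T) ≥ 3.
In particular rank(T) ≥ 3 > 1, so T is not rank-1.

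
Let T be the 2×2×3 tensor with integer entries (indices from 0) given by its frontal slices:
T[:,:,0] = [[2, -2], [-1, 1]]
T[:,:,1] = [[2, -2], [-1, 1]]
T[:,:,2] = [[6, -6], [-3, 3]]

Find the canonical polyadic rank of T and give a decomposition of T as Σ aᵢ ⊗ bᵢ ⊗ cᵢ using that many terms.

Lower bound: T ≠ 0 (e.g. T[0,0,0] = 2), so rank(T) ≥ 1.
Upper bound: if T = a ⊗ b ⊗ c then every fibre of T is a multiple of the corresponding factor, so read the factors off the fibres through the nonzero entry T[0,0,0] = 2.
The mode-1 fibre T[:,0,0] = [2, -1] gives a = [2, -1] (primitive direction); the mode-2 fibre T[0,:,0] = [2, -2] gives b = [1, -1]; then c[k] = T[0,0,k] / (a[0]·b[0]) = [2, 2, 6] / 2 = [1, 1, 3].
Expanding [2, -1] ⊗ [1, -1] ⊗ [1, 1, 3] reproduces all 12 entries of T, so T = [2, -1] ⊗ [1, -1] ⊗ [1, 1, 3] and rank(T) ≤ 1.
These bounds meet, so rank(T) = 1.

rank(T) = 1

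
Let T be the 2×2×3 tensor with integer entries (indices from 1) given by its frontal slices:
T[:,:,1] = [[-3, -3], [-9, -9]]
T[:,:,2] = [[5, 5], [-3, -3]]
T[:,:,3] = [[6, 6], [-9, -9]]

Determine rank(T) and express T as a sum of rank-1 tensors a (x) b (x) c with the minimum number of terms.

Lower bound: the mode-1 unfolding of T (rows indexed by i, columns by (j,k) = (1,1), (1,2), (1,3), (2,1), (2,2), (2,3)) is [[-3, 5, 6, -3, 5, 6], [-9, -3, -9, -9, -3, -9]].
There the 2×2 minor on rows i ∈ {1, 2}, columns (j,k) ∈ {(1,1), (1,2)} is det [[-3, 5], [-9, -3]] = 54 ≠ 0, so this unfolding has rank ≥ 2; CP rank is at least every unfolding rank, so rank(T) ≥ 2. (Unfolding ranks only ever bound the CP rank from below — rank(T) can be strictly larger than all of them — so the matching upper bound has to come from an explicit 2-term decomposition.)
Upper bound — finding two terms. Every mode-2 slice of T is a multiple of one matrix: T[:,j,:] = b[j]·M with b = [1, 1] and M = [[-3, 5, 6], [-9, -3, -9]] (rows indexed by i, columns by k). So it suffices to write M as a sum of two rank-1 matrices.
Splitting M by its rows (i = 1, 2), M = [1, 0][-3, 5, 6]ᵀ + [0, 1][-9, -3, -9]ᵀ.
Hence T = [1, 0] (x) [1, 1] (x) [-3, 5, 6] + [0, 1] (x) [1, 1] (x) [-9, -3, -9], so rank(T) ≤ 2.
These bounds meet, so rank(T) = 2.

rank(T) = 2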